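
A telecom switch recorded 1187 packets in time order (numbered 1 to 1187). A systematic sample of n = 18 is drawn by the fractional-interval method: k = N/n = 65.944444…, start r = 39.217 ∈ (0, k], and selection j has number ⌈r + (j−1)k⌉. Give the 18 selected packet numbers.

j=1: r + 0k = 39.217 → ⌈·⌉ = 40
j=2: r + 1k = 105.161444… → ⌈·⌉ = 106
j=3: r + 2k = 171.105888… → ⌈·⌉ = 172
j=4: r + 3k = 237.050333… → ⌈·⌉ = 238
j=5: r + 4k = 302.994777… → ⌈·⌉ = 303
j=6: r + 5k = 368.939222… → ⌈·⌉ = 369
j=7: r + 6k = 434.883666… → ⌈·⌉ = 435
j=8: r + 7k = 500.828111… → ⌈·⌉ = 501
j=9: r + 8k = 566.772555… → ⌈·⌉ = 567
j=10: r + 9k = 632.717 → ⌈·⌉ = 633
j=11: r + 10k = 698.661444… → ⌈·⌉ = 699
j=12: r + 11k = 764.605888… → ⌈·⌉ = 765
j=13: r + 12k = 830.550333… → ⌈·⌉ = 831
j=14: r + 13k = 896.494777… → ⌈·⌉ = 897
j=15: r + 14k = 962.439222… → ⌈·⌉ = 963
j=16: r + 15k = 1028.383666… → ⌈·⌉ = 1029
j=17: r + 16k = 1094.328111… → ⌈·⌉ = 1095
j=18: r + 17k = 1160.272555… → ⌈·⌉ = 1161

40, 106, 172, 238, 303, 369, 435, 501, 567, 633, 699, 765, 831, 897, 963, 1029, 1095, 1161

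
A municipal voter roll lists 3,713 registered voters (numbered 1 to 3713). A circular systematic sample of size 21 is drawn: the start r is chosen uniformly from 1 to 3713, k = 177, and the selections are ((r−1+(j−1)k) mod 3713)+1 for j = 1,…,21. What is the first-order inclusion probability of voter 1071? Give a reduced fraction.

For each position j, as r ranges over 1…3713 the j-th selection hits every voter exactly once, so voter 1071 is selected for exactly 21 of the 3713 starts.
Inclusion probability = 21/3713.

21/3713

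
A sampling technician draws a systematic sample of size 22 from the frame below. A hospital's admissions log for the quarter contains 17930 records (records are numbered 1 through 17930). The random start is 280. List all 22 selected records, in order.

k = N/n = 17930/22 = 815
record 1: 280
record 2: 280 + 815 = 1095
record 3: 1095 + 815 = 1910
record 4: 1910 + 815 = 2725
record 5: 2725 + 815 = 3540
record 6: 3540 + 815 = 4355
record 7: 4355 + 815 = 5170
record 8: 5170 + 815 = 5985
record 9: 5985 + 815 = 6800
record 10: 6800 + 815 = 7615
record 11: 7615 + 815 = 8430
record 12: 8430 + 815 = 9245
record 13: 9245 + 815 = 10060
record 14: 10060 + 815 = 10875
record 15: 10875 + 815 = 11690
record 16: 11690 + 815 = 12505
record 17: 12505 + 815 = 13320
record 18: 13320 + 815 = 14135
record 19: 14135 + 815 = 14950
record 20: 14950 + 815 = 15765
record 21: 15765 + 815 = 16580
record 22: 16580 + 815 = 17395

280, 1095, 1910, 2725, 3540, 4355, 5170, 5985, 6800, 7615, 8430, 9245, 10060, 10875, 11690, 12505, 13320, 14135, 14950, 15765, 16580, 17395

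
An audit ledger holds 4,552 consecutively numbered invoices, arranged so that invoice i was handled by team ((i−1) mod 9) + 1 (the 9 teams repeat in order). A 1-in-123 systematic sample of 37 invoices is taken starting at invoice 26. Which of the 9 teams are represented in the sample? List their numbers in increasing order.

2, 5, 8

Consecutive selections differ by k = 123, so their team numbers differ by 123 mod 9 = 6.
gcd(123, 9) = 3, so the sample visits 9/3 = 3 distinct residues mod 9.
Start 26 is team 8; the teams hit are 2, 5, 8.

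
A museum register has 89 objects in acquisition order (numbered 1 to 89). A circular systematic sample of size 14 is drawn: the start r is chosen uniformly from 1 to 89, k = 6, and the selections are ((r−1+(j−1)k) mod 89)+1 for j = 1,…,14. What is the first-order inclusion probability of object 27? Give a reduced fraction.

14/89

For each position j, as r ranges over 1…89 the j-th selection hits every object exactly once, so object 27 is selected for exactly 14 of the 89 starts.
Inclusion probability = 14/89.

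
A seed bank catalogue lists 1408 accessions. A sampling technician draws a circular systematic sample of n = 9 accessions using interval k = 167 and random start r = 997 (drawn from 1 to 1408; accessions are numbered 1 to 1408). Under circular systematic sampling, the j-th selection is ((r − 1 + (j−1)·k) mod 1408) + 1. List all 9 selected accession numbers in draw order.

997, 1164, 1331, 90, 257, 424, 591, 758, 925

Selection 1: 997
Selection 2: 997 + 167 = 1164
Selection 3: 1164 + 167 = 1331
Selection 4: 1331 + 167 = 1498 → 1498 − 1408 = 90
Selection 5: 90 + 167 = 257
Selection 6: 257 + 167 = 424
Selection 7: 424 + 167 = 591
Selection 8: 591 + 167 = 758
Selection 9: 758 + 167 = 925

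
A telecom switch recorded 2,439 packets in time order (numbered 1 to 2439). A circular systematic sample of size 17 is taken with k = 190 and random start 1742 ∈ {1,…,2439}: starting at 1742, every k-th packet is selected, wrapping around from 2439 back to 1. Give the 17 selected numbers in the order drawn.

Selection 1: 1742
Selection 2: 1742 + 190 = 1932
Selection 3: 1932 + 190 = 2122
Selection 4: 2122 + 190 = 2312
Selection 5: 2312 + 190 = 2502 → 2502 − 2439 = 63
Selection 6: 63 + 190 = 253
Selection 7: 253 + 190 = 443
Selection 8: 443 + 190 = 633
Selection 9: 633 + 190 = 823
Selection 10: 823 + 190 = 1013
Selection 11: 1013 + 190 = 1203
Selection 12: 1203 + 190 = 1393
Selection 13: 1393 + 190 = 1583
Selection 14: 1583 + 190 = 1773
Selection 15: 1773 + 190 = 1963
Selection 16: 1963 + 190 = 2153
Selection 17: 2153 + 190 = 2343

1742, 1932, 2122, 2312, 63, 253, 443, 633, 823, 1013, 1203, 1393, 1583, 1773, 1963, 2153, 2343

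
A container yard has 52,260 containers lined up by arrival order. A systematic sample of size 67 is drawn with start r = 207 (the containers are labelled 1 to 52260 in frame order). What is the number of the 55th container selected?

k = 52260/67 = 780
55th selection = r + (55−1)·k = 207 + 54×780 = 207 + 42120 = 42327

42327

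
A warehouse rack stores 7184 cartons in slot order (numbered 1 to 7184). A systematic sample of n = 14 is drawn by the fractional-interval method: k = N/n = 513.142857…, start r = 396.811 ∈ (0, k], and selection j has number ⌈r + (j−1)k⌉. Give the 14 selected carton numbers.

397, 910, 1424, 1937, 2450, 2963, 3476, 3989, 4502, 5016, 5529, 6042, 6555, 7068

j=1: r + 0k = 396.811 → ⌈·⌉ = 397
j=2: r + 1k = 909.953857… → ⌈·⌉ = 910
j=3: r + 2k = 1423.096714… → ⌈·⌉ = 1424
j=4: r + 3k = 1936.239571… → ⌈·⌉ = 1937
j=5: r + 4k = 2449.382428… → ⌈·⌉ = 2450
j=6: r + 5k = 2962.525285… → ⌈·⌉ = 2963
j=7: r + 6k = 3475.668142… → ⌈·⌉ = 3476
j=8: r + 7k = 3988.811 → ⌈·⌉ = 3989
j=9: r + 8k = 4501.953857… → ⌈·⌉ = 4502
j=10: r + 9k = 5015.096714… → ⌈·⌉ = 5016
j=11: r + 10k = 5528.239571… → ⌈·⌉ = 5529
j=12: r + 11k = 6041.382428… → ⌈·⌉ = 6042
j=13: r + 12k = 6554.525285… → ⌈·⌉ = 6555
j=14: r + 13k = 7067.668142… → ⌈·⌉ = 7068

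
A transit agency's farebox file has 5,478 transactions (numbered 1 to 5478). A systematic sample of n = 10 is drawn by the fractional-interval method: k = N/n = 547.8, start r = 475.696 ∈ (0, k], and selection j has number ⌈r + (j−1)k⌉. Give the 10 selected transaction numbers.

j=1: r + 0k = 475.696 → ⌈·⌉ = 476
j=2: r + 1k = 1023.496 → ⌈·⌉ = 1024
j=3: r + 2k = 1571.296 → ⌈·⌉ = 1572
j=4: r + 3k = 2119.096 → ⌈·⌉ = 2120
j=5: r + 4k = 2666.896 → ⌈·⌉ = 2667
j=6: r + 5k = 3214.696 → ⌈·⌉ = 3215
j=7: r + 6k = 3762.496 → ⌈·⌉ = 3763
j=8: r + 7k = 4310.296 → ⌈·⌉ = 4311
j=9: r + 8k = 4858.096 → ⌈·⌉ = 4859
j=10: r + 9k = 5405.896 → ⌈·⌉ = 5406

476, 1024, 1572, 2120, 2667, 3215, 3763, 4311, 4859, 5406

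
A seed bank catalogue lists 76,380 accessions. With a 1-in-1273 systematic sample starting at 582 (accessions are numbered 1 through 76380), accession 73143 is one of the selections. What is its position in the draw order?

58

k = 1273
position = (73143 − 582)/1273 + 1 = 72561/1273 + 1 = 57 + 1 = 58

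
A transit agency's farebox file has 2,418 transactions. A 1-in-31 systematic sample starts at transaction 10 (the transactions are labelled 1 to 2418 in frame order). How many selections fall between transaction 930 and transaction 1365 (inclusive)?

k = 31
First selection ≥ 930: 10 + ⌈(930−10)/31⌉·31 = 10 + 30×31 = 940
Last selection ≤ 1365: 10 + ⌊(1365−10)/31⌋·31 = 10 + 43×31 = 1343
Count = 43 − 30 + 1 = 14

14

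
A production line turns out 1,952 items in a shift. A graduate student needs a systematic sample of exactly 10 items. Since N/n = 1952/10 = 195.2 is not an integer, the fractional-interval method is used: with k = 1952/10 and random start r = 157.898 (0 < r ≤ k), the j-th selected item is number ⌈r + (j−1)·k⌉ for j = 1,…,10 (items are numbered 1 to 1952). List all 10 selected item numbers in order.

158, 354, 549, 744, 939, 1134, 1330, 1525, 1720, 1915

j=1: r + 0k = 157.898 → ⌈·⌉ = 158
j=2: r + 1k = 353.098 → ⌈·⌉ = 354
j=3: r + 2k = 548.298 → ⌈·⌉ = 549
j=4: r + 3k = 743.498 → ⌈·⌉ = 744
j=5: r + 4k = 938.698 → ⌈·⌉ = 939
j=6: r + 5k = 1133.898 → ⌈·⌉ = 1134
j=7: r + 6k = 1329.098 → ⌈·⌉ = 1330
j=8: r + 7k = 1524.298 → ⌈·⌉ = 1525
j=9: r + 8k = 1719.498 → ⌈·⌉ = 1720
j=10: r + 9k = 1914.698 → ⌈·⌉ = 1915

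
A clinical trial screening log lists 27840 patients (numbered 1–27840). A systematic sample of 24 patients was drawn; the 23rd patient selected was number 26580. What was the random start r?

k = 27840/24 = 1160
r = 26580 − (23−1)×1160 = 26580 − 25520 = 1060

1060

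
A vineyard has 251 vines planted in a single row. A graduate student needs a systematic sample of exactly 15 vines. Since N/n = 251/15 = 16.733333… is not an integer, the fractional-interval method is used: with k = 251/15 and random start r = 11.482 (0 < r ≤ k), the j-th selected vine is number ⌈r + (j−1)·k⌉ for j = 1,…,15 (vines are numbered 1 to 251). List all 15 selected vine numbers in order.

j=1: r + 0k = 11.482 → ⌈·⌉ = 12
j=2: r + 1k = 28.215333… → ⌈·⌉ = 29
j=3: r + 2k = 44.948666… → ⌈·⌉ = 45
j=4: r + 3k = 61.682 → ⌈·⌉ = 62
j=5: r + 4k = 78.415333… → ⌈·⌉ = 79
j=6: r + 5k = 95.148666… → ⌈·⌉ = 96
j=7: r + 6k = 111.882 → ⌈·⌉ = 112
j=8: r + 7k = 128.615333… → ⌈·⌉ = 129
j=9: r + 8k = 145.348666… → ⌈·⌉ = 146
j=10: r + 9k = 162.082 → ⌈·⌉ = 163
j=11: r + 10k = 178.815333… → ⌈·⌉ = 179
j=12: r + 11k = 195.548666… → ⌈·⌉ = 196
j=13: r + 12k = 212.282 → ⌈·⌉ = 213
j=14: r + 13k = 229.015333… → ⌈·⌉ = 230
j=15: r + 14k = 245.748666… → ⌈·⌉ = 246

12, 29, 45, 62, 79, 96, 112, 129, 146, 163, 179, 196, 213, 230, 246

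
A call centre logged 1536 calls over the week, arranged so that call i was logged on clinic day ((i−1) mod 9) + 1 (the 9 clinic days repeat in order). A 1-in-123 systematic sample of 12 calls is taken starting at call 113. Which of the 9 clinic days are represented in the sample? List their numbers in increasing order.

Consecutive selections differ by k = 123, so their clinic day numbers differ by 123 mod 9 = 6.
gcd(123, 9) = 3, so the sample visits 9/3 = 3 distinct residues mod 9.
Start 113 is clinic day 5; the clinic days hit are 2, 5, 8.

2, 5, 8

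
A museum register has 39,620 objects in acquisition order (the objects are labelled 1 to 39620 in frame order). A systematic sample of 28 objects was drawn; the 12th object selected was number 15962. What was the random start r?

397

k = 39620/28 = 1415
r = 15962 − (12−1)×1415 = 15962 − 15565 = 397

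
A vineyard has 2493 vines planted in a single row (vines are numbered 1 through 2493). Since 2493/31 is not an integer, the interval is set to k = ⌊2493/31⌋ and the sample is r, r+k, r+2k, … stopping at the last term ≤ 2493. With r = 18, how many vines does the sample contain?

k = ⌊2493/31⌋ = 80
Achieved size = ⌊(2493 − 18)/80⌋ + 1 = ⌊2475/80⌋ + 1 = 30 + 1 = 31
(last selection: 18 + 30×80 = 2418 ≤ 2493; next would be 2498 > 2493)

31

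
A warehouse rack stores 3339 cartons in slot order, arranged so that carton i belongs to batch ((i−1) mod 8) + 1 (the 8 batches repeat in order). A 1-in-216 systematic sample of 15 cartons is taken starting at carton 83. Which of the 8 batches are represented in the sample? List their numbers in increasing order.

Consecutive selections differ by k = 216, so their batch numbers differ by 216 mod 8 = 0.
gcd(216, 8) = 8, so the sample visits 8/8 = 1 distinct residues mod 8.
Start 83 is batch 3; the batches hit are 3.

3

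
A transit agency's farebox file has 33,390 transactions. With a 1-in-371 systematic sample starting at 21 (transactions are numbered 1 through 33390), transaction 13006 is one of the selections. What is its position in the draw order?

k = 371
position = (13006 − 21)/371 + 1 = 12985/371 + 1 = 35 + 1 = 36

36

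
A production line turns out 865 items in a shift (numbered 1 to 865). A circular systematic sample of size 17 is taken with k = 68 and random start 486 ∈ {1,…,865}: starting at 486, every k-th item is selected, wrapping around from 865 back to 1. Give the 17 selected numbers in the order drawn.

Selection 1: 486
Selection 2: 486 + 68 = 554
Selection 3: 554 + 68 = 622
Selection 4: 622 + 68 = 690
Selection 5: 690 + 68 = 758
Selection 6: 758 + 68 = 826
Selection 7: 826 + 68 = 894 → 894 − 865 = 29
Selection 8: 29 + 68 = 97
Selection 9: 97 + 68 = 165
Selection 10: 165 + 68 = 233
Selection 11: 233 + 68 = 301
Selection 12: 301 + 68 = 369
Selection 13: 369 + 68 = 437
Selection 14: 437 + 68 = 505
Selection 15: 505 + 68 = 573
Selection 16: 573 + 68 = 641
Selection 17: 641 + 68 = 709

486, 554, 622, 690, 758, 826, 29, 97, 165, 233, 301, 369, 437, 505, 573, 641, 709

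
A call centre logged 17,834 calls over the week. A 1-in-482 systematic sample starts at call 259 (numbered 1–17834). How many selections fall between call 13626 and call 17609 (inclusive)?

k = 482
First selection ≥ 13626: 259 + ⌈(13626−259)/482⌉·482 = 259 + 28×482 = 13755
Last selection ≤ 17609: 259 + ⌊(17609−259)/482⌋·482 = 259 + 35×482 = 17129
Count = 35 − 28 + 1 = 8

8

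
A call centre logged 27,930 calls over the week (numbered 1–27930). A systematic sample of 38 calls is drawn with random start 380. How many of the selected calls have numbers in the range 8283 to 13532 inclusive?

k = 27930/38 = 735
First selection ≥ 8283: 380 + ⌈(8283−380)/735⌉·735 = 380 + 11×735 = 8465
Last selection ≤ 13532: 380 + ⌊(13532−380)/735⌋·735 = 380 + 17×735 = 12875
Count = 17 − 11 + 1 = 7

7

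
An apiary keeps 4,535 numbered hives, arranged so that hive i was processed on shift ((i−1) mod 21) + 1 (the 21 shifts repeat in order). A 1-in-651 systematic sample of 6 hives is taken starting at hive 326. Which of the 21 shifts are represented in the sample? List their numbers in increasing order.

11

Consecutive selections differ by k = 651, so their shift numbers differ by 651 mod 21 = 0.
gcd(651, 21) = 21, so the sample visits 21/21 = 1 distinct residues mod 21.
Start 326 is shift 11; the shifts hit are 11.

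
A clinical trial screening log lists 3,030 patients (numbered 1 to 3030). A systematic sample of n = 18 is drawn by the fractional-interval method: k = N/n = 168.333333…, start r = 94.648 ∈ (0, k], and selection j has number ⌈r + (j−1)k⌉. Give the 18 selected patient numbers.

95, 263, 432, 600, 768, 937, 1105, 1273, 1442, 1610, 1778, 1947, 2115, 2283, 2452, 2620, 2788, 2957

j=1: r + 0k = 94.648 → ⌈·⌉ = 95
j=2: r + 1k = 262.981333… → ⌈·⌉ = 263
j=3: r + 2k = 431.314666… → ⌈·⌉ = 432
j=4: r + 3k = 599.648 → ⌈·⌉ = 600
j=5: r + 4k = 767.981333… → ⌈·⌉ = 768
j=6: r + 5k = 936.314666… → ⌈·⌉ = 937
j=7: r + 6k = 1104.648 → ⌈·⌉ = 1105
j=8: r + 7k = 1272.981333… → ⌈·⌉ = 1273
j=9: r + 8k = 1441.314666… → ⌈·⌉ = 1442
j=10: r + 9k = 1609.648 → ⌈·⌉ = 1610
j=11: r + 10k = 1777.981333… → ⌈·⌉ = 1778
j=12: r + 11k = 1946.314666… → ⌈·⌉ = 1947
j=13: r + 12k = 2114.648 → ⌈·⌉ = 2115
j=14: r + 13k = 2282.981333… → ⌈·⌉ = 2283
j=15: r + 14k = 2451.314666… → ⌈·⌉ = 2452
j=16: r + 15k = 2619.648 → ⌈·⌉ = 2620
j=17: r + 16k = 2787.981333… → ⌈·⌉ = 2788
j=18: r + 17k = 2956.314666… → ⌈·⌉ = 2957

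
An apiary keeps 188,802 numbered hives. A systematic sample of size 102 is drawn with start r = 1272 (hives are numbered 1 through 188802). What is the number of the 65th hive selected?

k = 188802/102 = 1851
65th selection = r + (65−1)·k = 1272 + 64×1851 = 1272 + 118464 = 119736

119736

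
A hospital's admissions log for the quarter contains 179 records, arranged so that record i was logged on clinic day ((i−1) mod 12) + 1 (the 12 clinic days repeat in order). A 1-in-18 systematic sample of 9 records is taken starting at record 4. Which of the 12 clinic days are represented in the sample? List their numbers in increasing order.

Consecutive selections differ by k = 18, so their clinic day numbers differ by 18 mod 12 = 6.
gcd(18, 12) = 6, so the sample visits 12/6 = 2 distinct residues mod 12.
Start 4 is clinic day 4; the clinic days hit are 4, 10.

4, 10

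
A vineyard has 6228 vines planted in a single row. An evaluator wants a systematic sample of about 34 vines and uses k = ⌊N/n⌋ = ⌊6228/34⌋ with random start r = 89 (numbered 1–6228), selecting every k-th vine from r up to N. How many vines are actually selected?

k = ⌊6228/34⌋ = 183
Achieved size = ⌊(6228 − 89)/183⌋ + 1 = ⌊6139/183⌋ + 1 = 33 + 1 = 34
(last selection: 89 + 33×183 = 6128 ≤ 6228; next would be 6311 > 6228)

34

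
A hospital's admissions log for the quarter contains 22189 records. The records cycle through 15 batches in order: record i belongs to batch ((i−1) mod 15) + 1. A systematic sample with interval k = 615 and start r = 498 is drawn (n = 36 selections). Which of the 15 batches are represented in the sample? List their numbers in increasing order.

Consecutive selections differ by k = 615, so their batch numbers differ by 615 mod 15 = 0.
gcd(615, 15) = 15, so the sample visits 15/15 = 1 distinct residues mod 15.
Start 498 is batch 3; the batches hit are 3.

3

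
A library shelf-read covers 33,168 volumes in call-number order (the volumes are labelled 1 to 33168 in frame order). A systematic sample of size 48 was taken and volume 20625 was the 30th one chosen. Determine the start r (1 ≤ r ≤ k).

586

k = 33168/48 = 691
r = 20625 − (30−1)×691 = 20625 − 20039 = 586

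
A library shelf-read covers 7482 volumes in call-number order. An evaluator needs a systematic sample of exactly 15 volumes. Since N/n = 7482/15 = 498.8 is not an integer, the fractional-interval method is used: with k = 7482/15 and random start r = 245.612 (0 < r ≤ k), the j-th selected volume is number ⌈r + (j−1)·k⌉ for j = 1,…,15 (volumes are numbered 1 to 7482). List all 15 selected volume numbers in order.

j=1: r + 0k = 245.612 → ⌈·⌉ = 246
j=2: r + 1k = 744.412 → ⌈·⌉ = 745
j=3: r + 2k = 1243.212 → ⌈·⌉ = 1244
j=4: r + 3k = 1742.012 → ⌈·⌉ = 1743
j=5: r + 4k = 2240.812 → ⌈·⌉ = 2241
j=6: r + 5k = 2739.612 → ⌈·⌉ = 2740
j=7: r + 6k = 3238.412 → ⌈·⌉ = 3239
j=8: r + 7k = 3737.212 → ⌈·⌉ = 3738
j=9: r + 8k = 4236.012 → ⌈·⌉ = 4237
j=10: r + 9k = 4734.812 → ⌈·⌉ = 4735
j=11: r + 10k = 5233.612 → ⌈·⌉ = 5234
j=12: r + 11k = 5732.412 → ⌈·⌉ = 5733
j=13: r + 12k = 6231.212 → ⌈·⌉ = 6232
j=14: r + 13k = 6730.012 → ⌈·⌉ = 6731
j=15: r + 14k = 7228.812 → ⌈·⌉ = 7229

246, 745, 1244, 1743, 2241, 2740, 3239, 3738, 4237, 4735, 5234, 5733, 6232, 6731, 7229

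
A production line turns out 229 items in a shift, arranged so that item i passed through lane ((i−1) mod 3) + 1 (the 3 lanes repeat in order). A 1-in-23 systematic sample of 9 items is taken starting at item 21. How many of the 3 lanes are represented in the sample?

3

Consecutive selections differ by k = 23, so their lane numbers differ by 23 mod 3 = 2.
gcd(23, 3) = 1, so the sample visits 3/1 = 3 distinct residues mod 3.
Start 21 is lane 3; the lanes hit are 1, 2, 3.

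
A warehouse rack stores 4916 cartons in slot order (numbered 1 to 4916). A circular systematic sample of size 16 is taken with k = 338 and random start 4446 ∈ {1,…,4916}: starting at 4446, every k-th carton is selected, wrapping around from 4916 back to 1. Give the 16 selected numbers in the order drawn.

4446, 4784, 206, 544, 882, 1220, 1558, 1896, 2234, 2572, 2910, 3248, 3586, 3924, 4262, 4600

Selection 1: 4446
Selection 2: 4446 + 338 = 4784
Selection 3: 4784 + 338 = 5122 → 5122 − 4916 = 206
Selection 4: 206 + 338 = 544
Selection 5: 544 + 338 = 882
Selection 6: 882 + 338 = 1220
Selection 7: 1220 + 338 = 1558
Selection 8: 1558 + 338 = 1896
Selection 9: 1896 + 338 = 2234
Selection 10: 2234 + 338 = 2572
Selection 11: 2572 + 338 = 2910
Selection 12: 2910 + 338 = 3248
Selection 13: 3248 + 338 = 3586
Selection 14: 3586 + 338 = 3924
Selection 15: 3924 + 338 = 4262
Selection 16: 4262 + 338 = 4600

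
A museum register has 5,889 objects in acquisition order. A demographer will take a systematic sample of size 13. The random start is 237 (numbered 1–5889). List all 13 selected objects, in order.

237, 690, 1143, 1596, 2049, 2502, 2955, 3408, 3861, 4314, 4767, 5220, 5673

k = N/n = 5889/13 = 453
object 1: 237
object 2: 237 + 453 = 690
object 3: 690 + 453 = 1143
object 4: 1143 + 453 = 1596
object 5: 1596 + 453 = 2049
object 6: 2049 + 453 = 2502
object 7: 2502 + 453 = 2955
object 8: 2955 + 453 = 3408
object 9: 3408 + 453 = 3861
object 10: 3861 + 453 = 4314
object 11: 4314 + 453 = 4767
object 12: 4767 + 453 = 5220
object 13: 5220 + 453 = 5673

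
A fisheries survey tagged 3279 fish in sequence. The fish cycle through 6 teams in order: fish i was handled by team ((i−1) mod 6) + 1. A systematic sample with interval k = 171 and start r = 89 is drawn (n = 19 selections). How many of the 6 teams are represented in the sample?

2

Consecutive selections differ by k = 171, so their team numbers differ by 171 mod 6 = 3.
gcd(171, 6) = 3, so the sample visits 6/3 = 2 distinct residues mod 6.
Start 89 is team 5; the teams hit are 2, 5.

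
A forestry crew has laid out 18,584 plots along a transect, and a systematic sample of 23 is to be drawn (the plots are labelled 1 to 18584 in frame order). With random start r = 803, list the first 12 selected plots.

803, 1611, 2419, 3227, 4035, 4843, 5651, 6459, 7267, 8075, 8883, 9691

k = N/n = 18584/23 = 808
plot 1: 803
plot 2: 803 + 808 = 1611
plot 3: 1611 + 808 = 2419
plot 4: 2419 + 808 = 3227
plot 5: 3227 + 808 = 4035
plot 6: 4035 + 808 = 4843
plot 7: 4843 + 808 = 5651
plot 8: 5651 + 808 = 6459
plot 9: 6459 + 808 = 7267
plot 10: 7267 + 808 = 8075
plot 11: 8075 + 808 = 8883
plot 12: 8883 + 808 = 9691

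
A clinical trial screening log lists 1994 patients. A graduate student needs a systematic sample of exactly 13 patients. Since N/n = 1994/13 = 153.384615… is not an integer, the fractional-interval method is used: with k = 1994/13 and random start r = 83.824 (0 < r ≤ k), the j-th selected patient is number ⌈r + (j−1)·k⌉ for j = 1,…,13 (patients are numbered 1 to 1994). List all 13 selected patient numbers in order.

84, 238, 391, 544, 698, 851, 1005, 1158, 1311, 1465, 1618, 1772, 1925

j=1: r + 0k = 83.824 → ⌈·⌉ = 84
j=2: r + 1k = 237.208615… → ⌈·⌉ = 238
j=3: r + 2k = 390.593230… → ⌈·⌉ = 391
j=4: r + 3k = 543.977846… → ⌈·⌉ = 544
j=5: r + 4k = 697.362461… → ⌈·⌉ = 698
j=6: r + 5k = 850.747076… → ⌈·⌉ = 851
j=7: r + 6k = 1004.131692… → ⌈·⌉ = 1005
j=8: r + 7k = 1157.516307… → ⌈·⌉ = 1158
j=9: r + 8k = 1310.900923… → ⌈·⌉ = 1311
j=10: r + 9k = 1464.285538… → ⌈·⌉ = 1465
j=11: r + 10k = 1617.670153… → ⌈·⌉ = 1618
j=12: r + 11k = 1771.054769… → ⌈·⌉ = 1772
j=13: r + 12k = 1924.439384… → ⌈·⌉ = 1925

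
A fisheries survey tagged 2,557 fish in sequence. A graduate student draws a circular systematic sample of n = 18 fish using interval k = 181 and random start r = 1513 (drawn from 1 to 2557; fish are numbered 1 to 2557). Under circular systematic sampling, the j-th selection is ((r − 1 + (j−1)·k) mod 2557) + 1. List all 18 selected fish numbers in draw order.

1513, 1694, 1875, 2056, 2237, 2418, 42, 223, 404, 585, 766, 947, 1128, 1309, 1490, 1671, 1852, 2033

Selection 1: 1513
Selection 2: 1513 + 181 = 1694
Selection 3: 1694 + 181 = 1875
Selection 4: 1875 + 181 = 2056
Selection 5: 2056 + 181 = 2237
Selection 6: 2237 + 181 = 2418
Selection 7: 2418 + 181 = 2599 → 2599 − 2557 = 42
Selection 8: 42 + 181 = 223
Selection 9: 223 + 181 = 404
Selection 10: 404 + 181 = 585
Selection 11: 585 + 181 = 766
Selection 12: 766 + 181 = 947
Selection 13: 947 + 181 = 1128
Selection 14: 1128 + 181 = 1309
Selection 15: 1309 + 181 = 1490
Selection 16: 1490 + 181 = 1671
Selection 17: 1671 + 181 = 1852
Selection 18: 1852 + 181 = 2033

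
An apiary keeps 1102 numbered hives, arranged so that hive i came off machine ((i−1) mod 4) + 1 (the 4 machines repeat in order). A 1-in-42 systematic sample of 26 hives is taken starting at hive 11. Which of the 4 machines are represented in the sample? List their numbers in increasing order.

1, 3

Consecutive selections differ by k = 42, so their machine numbers differ by 42 mod 4 = 2.
gcd(42, 4) = 2, so the sample visits 4/2 = 2 distinct residues mod 4.
Start 11 is machine 3; the machines hit are 1, 3.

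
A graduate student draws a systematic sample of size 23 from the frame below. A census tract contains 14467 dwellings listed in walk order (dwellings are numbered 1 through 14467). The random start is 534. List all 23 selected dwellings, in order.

k = N/n = 14467/23 = 629
dwelling 1: 534
dwelling 2: 534 + 629 = 1163
dwelling 3: 1163 + 629 = 1792
dwelling 4: 1792 + 629 = 2421
dwelling 5: 2421 + 629 = 3050
dwelling 6: 3050 + 629 = 3679
dwelling 7: 3679 + 629 = 4308
dwelling 8: 4308 + 629 = 4937
dwelling 9: 4937 + 629 = 5566
dwelling 10: 5566 + 629 = 6195
dwelling 11: 6195 + 629 = 6824
dwelling 12: 6824 + 629 = 7453
dwelling 13: 7453 + 629 = 8082
dwelling 14: 8082 + 629 = 8711
dwelling 15: 8711 + 629 = 9340
dwelling 16: 9340 + 629 = 9969
dwelling 17: 9969 + 629 = 10598
dwelling 18: 10598 + 629 = 11227
dwelling 19: 11227 + 629 = 11856
dwelling 20: 11856 + 629 = 12485
dwelling 21: 12485 + 629 = 13114
dwelling 22: 13114 + 629 = 13743
dwelling 23: 13743 + 629 = 14372

534, 1163, 1792, 2421, 3050, 3679, 4308, 4937, 5566, 6195, 6824, 7453, 8082, 8711, 9340, 9969, 10598, 11227, 11856, 12485, 13114, 13743, 14372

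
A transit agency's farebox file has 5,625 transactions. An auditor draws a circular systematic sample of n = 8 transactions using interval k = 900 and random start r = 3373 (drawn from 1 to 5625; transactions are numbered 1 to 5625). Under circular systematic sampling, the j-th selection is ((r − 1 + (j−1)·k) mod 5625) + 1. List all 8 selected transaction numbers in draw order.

3373, 4273, 5173, 448, 1348, 2248, 3148, 4048

Selection 1: 3373
Selection 2: 3373 + 900 = 4273
Selection 3: 4273 + 900 = 5173
Selection 4: 5173 + 900 = 6073 → 6073 − 5625 = 448
Selection 5: 448 + 900 = 1348
Selection 6: 1348 + 900 = 2248
Selection 7: 2248 + 900 = 3148
Selection 8: 3148 + 900 = 4048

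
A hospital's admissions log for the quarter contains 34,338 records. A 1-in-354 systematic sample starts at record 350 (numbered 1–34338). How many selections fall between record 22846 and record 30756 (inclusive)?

k = 354
First selection ≥ 22846: 350 + ⌈(22846−350)/354⌉·354 = 350 + 64×354 = 23006
Last selection ≤ 30756: 350 + ⌊(30756−350)/354⌋·354 = 350 + 85×354 = 30440
Count = 85 − 64 + 1 = 22

22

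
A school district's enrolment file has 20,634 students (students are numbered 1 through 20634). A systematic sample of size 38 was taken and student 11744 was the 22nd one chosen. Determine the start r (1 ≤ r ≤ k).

k = 20634/38 = 543
r = 11744 − (22−1)×543 = 11744 − 11403 = 341

341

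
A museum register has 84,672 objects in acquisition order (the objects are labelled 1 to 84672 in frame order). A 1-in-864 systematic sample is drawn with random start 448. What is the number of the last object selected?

k = 864
98th selection = r + (98−1)·k = 448 + 97×864 = 448 + 83808 = 84256

84256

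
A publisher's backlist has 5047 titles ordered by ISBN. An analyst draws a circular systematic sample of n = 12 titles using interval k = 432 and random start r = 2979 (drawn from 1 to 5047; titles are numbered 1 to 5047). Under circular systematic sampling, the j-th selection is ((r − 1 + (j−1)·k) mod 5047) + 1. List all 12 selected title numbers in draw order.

2979, 3411, 3843, 4275, 4707, 92, 524, 956, 1388, 1820, 2252, 2684

Selection 1: 2979
Selection 2: 2979 + 432 = 3411
Selection 3: 3411 + 432 = 3843
Selection 4: 3843 + 432 = 4275
Selection 5: 4275 + 432 = 4707
Selection 6: 4707 + 432 = 5139 → 5139 − 5047 = 92
Selection 7: 92 + 432 = 524
Selection 8: 524 + 432 = 956
Selection 9: 956 + 432 = 1388
Selection 10: 1388 + 432 = 1820
Selection 11: 1820 + 432 = 2252
Selection 12: 2252 + 432 = 2684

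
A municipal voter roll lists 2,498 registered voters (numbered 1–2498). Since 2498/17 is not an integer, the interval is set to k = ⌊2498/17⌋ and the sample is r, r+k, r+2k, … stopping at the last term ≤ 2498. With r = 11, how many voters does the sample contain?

18

k = ⌊2498/17⌋ = 146
Achieved size = ⌊(2498 − 11)/146⌋ + 1 = ⌊2487/146⌋ + 1 = 17 + 1 = 18
(last selection: 11 + 17×146 = 2493 ≤ 2498; next would be 2639 > 2498)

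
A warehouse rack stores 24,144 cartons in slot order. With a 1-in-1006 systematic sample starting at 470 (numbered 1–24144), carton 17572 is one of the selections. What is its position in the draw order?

k = 1006
position = (17572 − 470)/1006 + 1 = 17102/1006 + 1 = 17 + 1 = 18

18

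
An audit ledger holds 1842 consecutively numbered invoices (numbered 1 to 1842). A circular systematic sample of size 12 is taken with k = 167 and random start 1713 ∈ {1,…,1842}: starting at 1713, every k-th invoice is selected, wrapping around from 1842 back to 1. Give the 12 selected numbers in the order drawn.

Selection 1: 1713
Selection 2: 1713 + 167 = 1880 → 1880 − 1842 = 38
Selection 3: 38 + 167 = 205
Selection 4: 205 + 167 = 372
Selection 5: 372 + 167 = 539
Selection 6: 539 + 167 = 706
Selection 7: 706 + 167 = 873
Selection 8: 873 + 167 = 1040
Selection 9: 1040 + 167 = 1207
Selection 10: 1207 + 167 = 1374
Selection 11: 1374 + 167 = 1541
Selection 12: 1541 + 167 = 1708

1713, 38, 205, 372, 539, 706, 873, 1040, 1207, 1374, 1541, 1708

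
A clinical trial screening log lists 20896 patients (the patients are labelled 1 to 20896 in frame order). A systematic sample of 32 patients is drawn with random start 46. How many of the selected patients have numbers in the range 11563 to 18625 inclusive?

k = 20896/32 = 653
First selection ≥ 11563: 46 + ⌈(11563−46)/653⌉·653 = 46 + 18×653 = 11800
Last selection ≤ 18625: 46 + ⌊(18625−46)/653⌋·653 = 46 + 28×653 = 18330
Count = 28 − 18 + 1 = 11

11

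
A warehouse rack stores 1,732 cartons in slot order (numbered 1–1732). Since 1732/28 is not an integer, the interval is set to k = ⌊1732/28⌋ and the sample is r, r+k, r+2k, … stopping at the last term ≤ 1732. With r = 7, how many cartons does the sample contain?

29

k = ⌊1732/28⌋ = 61
Achieved size = ⌊(1732 − 7)/61⌋ + 1 = ⌊1725/61⌋ + 1 = 28 + 1 = 29
(last selection: 7 + 28×61 = 1715 ≤ 1732; next would be 1776 > 1732)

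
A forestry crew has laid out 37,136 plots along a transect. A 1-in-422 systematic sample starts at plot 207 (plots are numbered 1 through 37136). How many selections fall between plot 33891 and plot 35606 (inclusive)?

4

k = 422
First selection ≥ 33891: 207 + ⌈(33891−207)/422⌉·422 = 207 + 80×422 = 33967
Last selection ≤ 35606: 207 + ⌊(35606−207)/422⌋·422 = 207 + 83×422 = 35233
Count = 83 − 80 + 1 = 4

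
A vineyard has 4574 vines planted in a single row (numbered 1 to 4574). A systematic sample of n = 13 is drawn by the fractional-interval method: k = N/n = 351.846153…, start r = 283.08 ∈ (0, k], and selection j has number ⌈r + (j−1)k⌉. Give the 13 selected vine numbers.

284, 635, 987, 1339, 1691, 2043, 2395, 2747, 3098, 3450, 3802, 4154, 4506

j=1: r + 0k = 283.08 → ⌈·⌉ = 284
j=2: r + 1k = 634.926153… → ⌈·⌉ = 635
j=3: r + 2k = 986.772307… → ⌈·⌉ = 987
j=4: r + 3k = 1338.618461… → ⌈·⌉ = 1339
j=5: r + 4k = 1690.464615… → ⌈·⌉ = 1691
j=6: r + 5k = 2042.310769… → ⌈·⌉ = 2043
j=7: r + 6k = 2394.156923… → ⌈·⌉ = 2395
j=8: r + 7k = 2746.003076… → ⌈·⌉ = 2747
j=9: r + 8k = 3097.849230… → ⌈·⌉ = 3098
j=10: r + 9k = 3449.695384… → ⌈·⌉ = 3450
j=11: r + 10k = 3801.541538… → ⌈·⌉ = 3802
j=12: r + 11k = 4153.387692… → ⌈·⌉ = 4154
j=13: r + 12k = 4505.233846… → ⌈·⌉ = 4506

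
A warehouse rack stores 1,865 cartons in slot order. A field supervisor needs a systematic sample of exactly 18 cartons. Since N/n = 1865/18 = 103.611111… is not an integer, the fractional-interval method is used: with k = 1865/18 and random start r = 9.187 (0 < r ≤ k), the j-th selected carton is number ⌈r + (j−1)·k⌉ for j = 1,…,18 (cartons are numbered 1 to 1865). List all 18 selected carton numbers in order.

j=1: r + 0k = 9.187 → ⌈·⌉ = 10
j=2: r + 1k = 112.798111… → ⌈·⌉ = 113
j=3: r + 2k = 216.409222… → ⌈·⌉ = 217
j=4: r + 3k = 320.020333… → ⌈·⌉ = 321
j=5: r + 4k = 423.631444… → ⌈·⌉ = 424
j=6: r + 5k = 527.242555… → ⌈·⌉ = 528
j=7: r + 6k = 630.853666… → ⌈·⌉ = 631
j=8: r + 7k = 734.464777… → ⌈·⌉ = 735
j=9: r + 8k = 838.075888… → ⌈·⌉ = 839
j=10: r + 9k = 941.687 → ⌈·⌉ = 942
j=11: r + 10k = 1045.298111… → ⌈·⌉ = 1046
j=12: r + 11k = 1148.909222… → ⌈·⌉ = 1149
j=13: r + 12k = 1252.520333… → ⌈·⌉ = 1253
j=14: r + 13k = 1356.131444… → ⌈·⌉ = 1357
j=15: r + 14k = 1459.742555… → ⌈·⌉ = 1460
j=16: r + 15k = 1563.353666… → ⌈·⌉ = 1564
j=17: r + 16k = 1666.964777… → ⌈·⌉ = 1667
j=18: r + 17k = 1770.575888… → ⌈·⌉ = 1771

10, 113, 217, 321, 424, 528, 631, 735, 839, 942, 1046, 1149, 1253, 1357, 1460, 1564, 1667, 1771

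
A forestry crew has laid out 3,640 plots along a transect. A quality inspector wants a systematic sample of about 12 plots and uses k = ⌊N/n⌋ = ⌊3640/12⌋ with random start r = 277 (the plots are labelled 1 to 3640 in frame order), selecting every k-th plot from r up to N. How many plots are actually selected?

12

k = ⌊3640/12⌋ = 303
Achieved size = ⌊(3640 − 277)/303⌋ + 1 = ⌊3363/303⌋ + 1 = 11 + 1 = 12
(last selection: 277 + 11×303 = 3610 ≤ 3640; next would be 3913 > 3640)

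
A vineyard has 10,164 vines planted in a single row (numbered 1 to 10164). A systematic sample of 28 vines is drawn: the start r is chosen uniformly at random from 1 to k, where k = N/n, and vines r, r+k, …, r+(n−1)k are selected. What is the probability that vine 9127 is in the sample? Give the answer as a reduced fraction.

1/363

k = 10164/28 = 363.
Vine 9127 is selected iff r ≡ 9127 (mod 363); exactly one such r in {1,…,363}.
Inclusion probability = 1/363.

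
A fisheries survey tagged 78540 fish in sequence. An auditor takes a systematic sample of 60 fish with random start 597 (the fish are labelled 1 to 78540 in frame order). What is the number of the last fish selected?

k = 78540/60 = 1309
60th selection = r + (60−1)·k = 597 + 59×1309 = 597 + 77231 = 77828

77828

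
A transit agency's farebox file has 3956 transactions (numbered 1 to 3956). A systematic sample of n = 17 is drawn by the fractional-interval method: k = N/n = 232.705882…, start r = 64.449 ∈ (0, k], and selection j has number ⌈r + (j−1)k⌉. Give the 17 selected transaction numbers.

j=1: r + 0k = 64.449 → ⌈·⌉ = 65
j=2: r + 1k = 297.154882… → ⌈·⌉ = 298
j=3: r + 2k = 529.860764… → ⌈·⌉ = 530
j=4: r + 3k = 762.566647… → ⌈·⌉ = 763
j=5: r + 4k = 995.272529… → ⌈·⌉ = 996
j=6: r + 5k = 1227.978411… → ⌈·⌉ = 1228
j=7: r + 6k = 1460.684294… → ⌈·⌉ = 1461
j=8: r + 7k = 1693.390176… → ⌈·⌉ = 1694
j=9: r + 8k = 1926.096058… → ⌈·⌉ = 1927
j=10: r + 9k = 2158.801941… → ⌈·⌉ = 2159
j=11: r + 10k = 2391.507823… → ⌈·⌉ = 2392
j=12: r + 11k = 2624.213705… → ⌈·⌉ = 2625
j=13: r + 12k = 2856.919588… → ⌈·⌉ = 2857
j=14: r + 13k = 3089.625470… → ⌈·⌉ = 3090
j=15: r + 14k = 3322.331352… → ⌈·⌉ = 3323
j=16: r + 15k = 3555.037235… → ⌈·⌉ = 3556
j=17: r + 16k = 3787.743117… → ⌈·⌉ = 3788

65, 298, 530, 763, 996, 1228, 1461, 1694, 1927, 2159, 2392, 2625, 2857, 3090, 3323, 3556, 3788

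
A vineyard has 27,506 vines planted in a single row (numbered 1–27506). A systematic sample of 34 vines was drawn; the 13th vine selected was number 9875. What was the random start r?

167

k = 27506/34 = 809
r = 9875 − (13−1)×809 = 9875 − 9708 = 167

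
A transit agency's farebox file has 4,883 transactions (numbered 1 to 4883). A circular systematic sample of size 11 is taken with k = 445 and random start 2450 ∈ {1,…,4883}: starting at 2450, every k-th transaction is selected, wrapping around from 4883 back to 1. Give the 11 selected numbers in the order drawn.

Selection 1: 2450
Selection 2: 2450 + 445 = 2895
Selection 3: 2895 + 445 = 3340
Selection 4: 3340 + 445 = 3785
Selection 5: 3785 + 445 = 4230
Selection 6: 4230 + 445 = 4675
Selection 7: 4675 + 445 = 5120 → 5120 − 4883 = 237
Selection 8: 237 + 445 = 682
Selection 9: 682 + 445 = 1127
Selection 10: 1127 + 445 = 1572
Selection 11: 1572 + 445 = 2017

2450, 2895, 3340, 3785, 4230, 4675, 237, 682, 1127, 1572, 2017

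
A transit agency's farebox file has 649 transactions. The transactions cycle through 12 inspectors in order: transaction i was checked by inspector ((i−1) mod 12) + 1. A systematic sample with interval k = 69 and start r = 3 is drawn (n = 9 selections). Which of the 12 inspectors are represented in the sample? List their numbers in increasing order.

Consecutive selections differ by k = 69, so their inspector numbers differ by 69 mod 12 = 9.
gcd(69, 12) = 3, so the sample visits 12/3 = 4 distinct residues mod 12.
Start 3 is inspector 3; the inspectors hit are 3, 6, 9, 12.

3, 6, 9, 12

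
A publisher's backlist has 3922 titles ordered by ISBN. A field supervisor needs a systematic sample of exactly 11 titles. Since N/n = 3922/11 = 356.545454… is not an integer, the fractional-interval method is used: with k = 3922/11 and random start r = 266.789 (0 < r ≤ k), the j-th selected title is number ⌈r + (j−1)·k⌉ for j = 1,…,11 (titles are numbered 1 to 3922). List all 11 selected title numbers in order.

267, 624, 980, 1337, 1693, 2050, 2407, 2763, 3120, 3476, 3833

j=1: r + 0k = 266.789 → ⌈·⌉ = 267
j=2: r + 1k = 623.334454… → ⌈·⌉ = 624
j=3: r + 2k = 979.879909… → ⌈·⌉ = 980
j=4: r + 3k = 1336.425363… → ⌈·⌉ = 1337
j=5: r + 4k = 1692.970818… → ⌈·⌉ = 1693
j=6: r + 5k = 2049.516272… → ⌈·⌉ = 2050
j=7: r + 6k = 2406.061727… → ⌈·⌉ = 2407
j=8: r + 7k = 2762.607181… → ⌈·⌉ = 2763
j=9: r + 8k = 3119.152636… → ⌈·⌉ = 3120
j=10: r + 9k = 3475.698090… → ⌈·⌉ = 3476
j=11: r + 10k = 3832.243545… → ⌈·⌉ = 3833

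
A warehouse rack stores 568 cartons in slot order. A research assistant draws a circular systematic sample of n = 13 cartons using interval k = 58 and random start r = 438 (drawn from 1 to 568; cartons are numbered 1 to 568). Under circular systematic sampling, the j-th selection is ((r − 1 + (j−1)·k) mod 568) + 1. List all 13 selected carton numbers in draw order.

438, 496, 554, 44, 102, 160, 218, 276, 334, 392, 450, 508, 566

Selection 1: 438
Selection 2: 438 + 58 = 496
Selection 3: 496 + 58 = 554
Selection 4: 554 + 58 = 612 → 612 − 568 = 44
Selection 5: 44 + 58 = 102
Selection 6: 102 + 58 = 160
Selection 7: 160 + 58 = 218
Selection 8: 218 + 58 = 276
Selection 9: 276 + 58 = 334
Selection 10: 334 + 58 = 392
Selection 11: 392 + 58 = 450
Selection 12: 450 + 58 = 508
Selection 13: 508 + 58 = 566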